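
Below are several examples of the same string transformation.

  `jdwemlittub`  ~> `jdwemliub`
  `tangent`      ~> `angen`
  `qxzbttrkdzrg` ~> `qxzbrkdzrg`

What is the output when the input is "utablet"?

uable

In each case the input is transformed by: remove every "t".
Applying that to "utablet" gives "uable".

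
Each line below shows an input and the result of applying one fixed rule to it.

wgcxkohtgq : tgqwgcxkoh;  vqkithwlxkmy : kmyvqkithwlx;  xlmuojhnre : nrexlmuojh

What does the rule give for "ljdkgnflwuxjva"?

The pattern: move the last 3 characters to the front (rotate right by 3).
Applying that to "ljdkgnflwuxjva" gives "jvaljdkgnflwux".

jvaljdkgnflwux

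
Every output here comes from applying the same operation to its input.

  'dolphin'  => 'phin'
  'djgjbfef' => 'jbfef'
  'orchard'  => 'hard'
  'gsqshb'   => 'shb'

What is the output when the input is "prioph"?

oph

Rule — delete the first 3 characters.
On "prioph" that produces "oph".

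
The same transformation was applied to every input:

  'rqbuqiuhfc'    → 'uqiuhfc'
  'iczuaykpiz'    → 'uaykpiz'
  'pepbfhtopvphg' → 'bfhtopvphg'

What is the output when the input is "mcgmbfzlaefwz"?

mbfzlaefwz

The transformation: delete the first 3 characters.
On "mcgmbfzlaefwz" that produces "mbfzlaefwz".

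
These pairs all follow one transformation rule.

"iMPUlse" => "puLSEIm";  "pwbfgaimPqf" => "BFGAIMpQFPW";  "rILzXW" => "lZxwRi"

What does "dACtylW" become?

The pattern: move the first 2 characters to the end (rotate left by 2), then flip the case of every letter.
For "dACtylW", step one produces "CtylWdA"; step two turns that into "cTYLwDa".
(Check on "pwbfgaimPqf": → "bfgaimPqfpw" → "BFGAIMpQFPW" ✓)

cTYLwDa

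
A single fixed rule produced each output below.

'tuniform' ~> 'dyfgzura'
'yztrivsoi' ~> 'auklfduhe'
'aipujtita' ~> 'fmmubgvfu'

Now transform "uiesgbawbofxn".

Looking at the pairs, the operation is to shift every letter 12 places forward in the alphabet (wrapping around), then move the last 2 characters to the front (rotate right by 2).
Applying both steps to "uiesgbawbofxn": "guqesnminarjz", then "jzguqesnminar".

jzguqesnminar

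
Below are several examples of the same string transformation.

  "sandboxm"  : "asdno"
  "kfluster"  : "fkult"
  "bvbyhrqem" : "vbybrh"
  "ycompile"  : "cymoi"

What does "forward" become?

ofwr

The transformation: swap each adjacent pair of characters (1↔2, 3↔4, ...), then delete the last 3 characters.
On "forward" that produces "ofwr".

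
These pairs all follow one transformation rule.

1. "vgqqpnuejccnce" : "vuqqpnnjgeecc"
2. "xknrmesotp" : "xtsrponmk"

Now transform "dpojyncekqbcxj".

The transformation: sort the characters into reverse alphabetical order, then delete the last character.
For "dpojyncekqbcxj", step one produces "yxqponkjjedccb"; step two turns that into "yxqponkjjedcc".

yxqponkjjedcc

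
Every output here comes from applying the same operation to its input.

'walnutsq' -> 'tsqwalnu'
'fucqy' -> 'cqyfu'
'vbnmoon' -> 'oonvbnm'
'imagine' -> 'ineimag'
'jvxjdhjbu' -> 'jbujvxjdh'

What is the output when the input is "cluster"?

What's happening: move the last 3 characters to the front (rotate right by 3).
Doing the same to "cluster": "terclus".

terclus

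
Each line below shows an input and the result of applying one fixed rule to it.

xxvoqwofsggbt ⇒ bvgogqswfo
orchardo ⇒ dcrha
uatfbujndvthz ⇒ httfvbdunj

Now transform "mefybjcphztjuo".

In each case the input is transformed by: take characters alternately from the front and the back (1st, last, 2nd, 2nd-last, ...), then delete the first 3 characters.
"mefybjcphztjuo" → "moeufjytbzjhcp" → "ufjytbzjhcp".
(Check on "xxvoqwofsggbt": → "xtxbvgogqswfo" → "bvgogqswfo" ✓)

ufjytbzjhcp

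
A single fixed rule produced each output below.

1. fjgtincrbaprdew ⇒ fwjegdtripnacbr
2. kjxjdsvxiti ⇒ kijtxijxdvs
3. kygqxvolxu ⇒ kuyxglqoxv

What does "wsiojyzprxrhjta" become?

The pattern: take characters alternately from the front and the back (1st, last, 2nd, 2nd-last, ...).
"wsiojyzprxrhjta" → "wastijohjryxzrp".

wastijohjryxzrp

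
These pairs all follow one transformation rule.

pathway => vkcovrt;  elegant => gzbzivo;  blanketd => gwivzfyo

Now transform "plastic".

Rule — swap each adjacent pair of characters (1↔2, 3↔4, ...), then shift every letter 5 places backward in the alphabet (wrapping around).
"plastic" → "gknvdox".

gknvdox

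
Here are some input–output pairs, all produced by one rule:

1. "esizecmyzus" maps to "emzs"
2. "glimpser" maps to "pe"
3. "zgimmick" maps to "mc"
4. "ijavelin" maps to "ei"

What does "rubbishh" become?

Each output is the input with this applied: delete the first 3 characters, then keep every other character starting from the second (positions 2nd, 4th, 6th, ...).
On "rubbishh": the first step gives "bishh", and the second then gives "ih".

ih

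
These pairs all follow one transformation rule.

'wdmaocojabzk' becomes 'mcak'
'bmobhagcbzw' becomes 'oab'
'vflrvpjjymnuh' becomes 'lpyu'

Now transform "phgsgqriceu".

gqc

In each case the input is transformed by: keep one character in every 3, starting at position 3 (positions 3rd, 6th, 9th, ...).
So "phgsgqriceu" becomes "gqc".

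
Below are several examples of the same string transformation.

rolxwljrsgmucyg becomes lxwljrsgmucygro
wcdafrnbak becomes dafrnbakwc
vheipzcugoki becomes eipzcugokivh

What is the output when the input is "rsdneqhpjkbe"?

dneqhpjkbers

Looking at the pairs, the operation is to move the first 2 characters to the end (rotate left by 2).
So "rsdneqhpjkbe" becomes "dneqhpjkbers".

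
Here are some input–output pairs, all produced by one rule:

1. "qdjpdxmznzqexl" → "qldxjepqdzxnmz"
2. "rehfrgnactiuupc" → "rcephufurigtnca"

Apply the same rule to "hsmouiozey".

hysemzooui

Each output is the input with this applied: take characters alternately from the front and the back (1st, last, 2nd, 2nd-last, ...).
Applying that to "hsmouiozey" gives "hysemzooui".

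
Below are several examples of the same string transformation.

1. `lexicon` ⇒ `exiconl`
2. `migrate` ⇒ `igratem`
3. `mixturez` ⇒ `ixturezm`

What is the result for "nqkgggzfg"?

qkgggzfgn

In each case the input is transformed by: move the first character to the end.
"nqkgggzfg" → "qkgggzfgn".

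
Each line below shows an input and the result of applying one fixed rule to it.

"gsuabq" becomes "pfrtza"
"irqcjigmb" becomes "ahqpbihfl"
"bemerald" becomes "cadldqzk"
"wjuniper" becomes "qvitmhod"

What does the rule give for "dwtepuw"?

vcvsdot

Each output is the input with this applied: move the last character to the front, then shift every letter 1 place backward in the alphabet (wrapping around).
"dwtepuw" → "wdwtepu" → "vcvsdot".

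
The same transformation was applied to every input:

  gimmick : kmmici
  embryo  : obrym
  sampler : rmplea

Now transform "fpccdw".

Each output is the input with this applied: delete the first character, then swap the first and last characters.
Starting from "fpccdw": after the first operation, "pccdw"; after the second, "wccdp".

wccdp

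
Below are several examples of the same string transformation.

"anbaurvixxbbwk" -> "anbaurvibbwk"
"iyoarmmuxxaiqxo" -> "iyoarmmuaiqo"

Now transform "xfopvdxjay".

fopvdjay

Looking at the pairs, the operation is to remove every "x".
Applying that to "xfopvdxjay" gives "fopvdjay".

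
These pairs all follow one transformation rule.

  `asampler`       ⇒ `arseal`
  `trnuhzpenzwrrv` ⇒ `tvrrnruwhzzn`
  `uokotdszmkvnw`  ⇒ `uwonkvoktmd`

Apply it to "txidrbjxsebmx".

The transformation: take characters alternately from the front and the back (1st, last, 2nd, 2nd-last, ...), then delete the last 2 characters.
Starting from "txidrbjxsebmx": after the first operation, "txxmibdersbxj"; after the second, "txxmibdersb".

txxmibdersb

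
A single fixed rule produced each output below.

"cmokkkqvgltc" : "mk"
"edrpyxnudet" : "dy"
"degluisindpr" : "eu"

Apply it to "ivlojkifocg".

Each output is the input with this applied: keep one character in every 3, starting at position 2 (positions 2nd, 5th, 8th, ...), then delete the last 2 characters.
For "ivlojkifocg" the result is "vj".

vj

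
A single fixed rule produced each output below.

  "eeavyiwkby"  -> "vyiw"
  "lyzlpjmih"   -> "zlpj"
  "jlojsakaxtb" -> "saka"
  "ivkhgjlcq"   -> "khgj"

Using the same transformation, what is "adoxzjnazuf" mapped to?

The pattern: delete the last 3 characters, then keep only the last 4 characters.
Starting from "adoxzjnazuf": after the first operation, "adoxzjna"; after the second, "zjna".

zjna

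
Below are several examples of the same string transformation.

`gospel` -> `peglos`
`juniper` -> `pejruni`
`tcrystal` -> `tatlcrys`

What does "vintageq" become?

gevqinta

Rule — swap the first and last characters, then move the last 3 characters to the front (rotate right by 3).
Doing the same to "vintageq": "gevqinta".
(Check on "gospel": → "lospeg" → "peglos" ✓)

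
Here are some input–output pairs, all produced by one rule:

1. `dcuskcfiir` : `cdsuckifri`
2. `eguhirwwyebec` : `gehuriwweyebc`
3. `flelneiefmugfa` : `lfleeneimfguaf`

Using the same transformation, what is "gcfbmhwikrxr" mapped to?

cgbfhmiwrkrx

Each output is the input with this applied: swap each adjacent pair of characters (1↔2, 3↔4, ...).
Doing the same to "gcfbmhwikrxr": "cgbfhmiwrkrx".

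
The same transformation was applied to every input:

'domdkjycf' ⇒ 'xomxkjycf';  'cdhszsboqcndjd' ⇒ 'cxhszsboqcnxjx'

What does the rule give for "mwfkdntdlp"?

The transformation: replace every "d" with "x".
"mwfkdntdlp" → "mwfkxntxlp".

mwfkxntxlp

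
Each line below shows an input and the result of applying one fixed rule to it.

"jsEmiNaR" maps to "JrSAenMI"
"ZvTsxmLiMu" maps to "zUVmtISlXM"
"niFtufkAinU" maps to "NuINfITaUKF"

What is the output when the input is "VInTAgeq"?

Each output is the input with this applied: take characters alternately from the front and the back (1st, last, 2nd, 2nd-last, ...), then flip the case of every letter.
On "VInTAgeq": the first step gives "VqIengTA", and the second then gives "vQiENGta".
(Check on "ZvTsxmLiMu": → "ZuvMTisLxm" → "zUVmtISlXM" ✓)

vQiENGta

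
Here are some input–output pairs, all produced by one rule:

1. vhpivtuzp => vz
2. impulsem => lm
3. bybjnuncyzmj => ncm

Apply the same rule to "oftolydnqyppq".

lnp

What's happening: keep one character in every 3, starting at position 2 (positions 2nd, 5th, 8th, ...), then delete the first character.
Applying both steps to "oftolydnqyppq": "flnp", then "lnp".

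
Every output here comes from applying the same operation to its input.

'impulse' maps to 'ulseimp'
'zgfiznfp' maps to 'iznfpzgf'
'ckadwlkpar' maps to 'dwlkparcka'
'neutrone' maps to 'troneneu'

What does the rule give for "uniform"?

The transformation: move the first 3 characters to the end (rotate left by 3).
For "uniform" the result is "formuni".

formuni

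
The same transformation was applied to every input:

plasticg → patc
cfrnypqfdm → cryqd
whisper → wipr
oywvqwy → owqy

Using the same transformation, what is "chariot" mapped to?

What's happening: keep every other character starting from the first (positions 1st, 3rd, 5th, ...).
Applying that to "chariot" gives "cait".

cait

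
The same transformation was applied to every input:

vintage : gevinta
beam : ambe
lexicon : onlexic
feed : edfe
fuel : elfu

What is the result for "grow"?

owgr

Looking at the pairs, the operation is to move the last 2 characters to the front (rotate right by 2).
Doing the same to "grow": "owgr".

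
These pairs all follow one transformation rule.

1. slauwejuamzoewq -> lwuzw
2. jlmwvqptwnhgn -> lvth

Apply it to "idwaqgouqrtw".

dqut

The rule is to keep one character in every 3, starting at position 2 (positions 2nd, 5th, 8th, ...).
Applying that to "idwaqgouqrtw" gives "dqut".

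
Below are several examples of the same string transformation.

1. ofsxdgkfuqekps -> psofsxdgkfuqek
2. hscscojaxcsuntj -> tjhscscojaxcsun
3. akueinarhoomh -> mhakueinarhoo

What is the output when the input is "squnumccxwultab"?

In each case the input is transformed by: move the last 2 characters to the front (rotate right by 2).
Doing the same to "squnumccxwultab": "absqunumccxwult".

absqunumccxwult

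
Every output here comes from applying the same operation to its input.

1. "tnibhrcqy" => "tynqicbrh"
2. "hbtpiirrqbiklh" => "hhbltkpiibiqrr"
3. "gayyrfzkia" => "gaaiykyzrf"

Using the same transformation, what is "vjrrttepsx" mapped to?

Each output is the input with this applied: take characters alternately from the front and the back (1st, last, 2nd, 2nd-last, ...).
For "vjrrttepsx" the result is "vxjsrprett".

vxjsrprett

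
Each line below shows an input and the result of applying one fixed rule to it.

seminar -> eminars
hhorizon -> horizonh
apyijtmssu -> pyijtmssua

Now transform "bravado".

ravadob

In each case the input is transformed by: move the first character to the end.
So "bravado" becomes "ravadob".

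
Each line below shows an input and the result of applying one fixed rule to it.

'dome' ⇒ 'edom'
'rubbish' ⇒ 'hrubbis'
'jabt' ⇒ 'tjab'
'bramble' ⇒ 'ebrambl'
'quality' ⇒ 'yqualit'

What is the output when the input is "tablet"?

ttable

Each output is the input with this applied: move the last character to the front.
For "tablet" the result is "ttable".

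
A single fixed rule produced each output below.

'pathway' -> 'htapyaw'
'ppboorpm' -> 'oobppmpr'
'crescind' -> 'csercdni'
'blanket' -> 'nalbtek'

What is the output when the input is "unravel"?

arnulev

Rule — reverse the string, then move the first 3 characters to the end (rotate left by 3).
"unravel" → "levarnu" → "arnulev".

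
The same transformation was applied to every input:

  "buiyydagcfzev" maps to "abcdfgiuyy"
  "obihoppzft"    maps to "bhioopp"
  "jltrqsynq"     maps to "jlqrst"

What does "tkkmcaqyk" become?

ackkmt

In each case the input is transformed by: delete the last 3 characters, then sort the characters into alphabetical order.
"tkkmcaqyk" → "tkkmca" → "ackkmt".
(Check on "buiyydagcfzev": → "buiyydagcf" → "abcdfgiuyy" ✓)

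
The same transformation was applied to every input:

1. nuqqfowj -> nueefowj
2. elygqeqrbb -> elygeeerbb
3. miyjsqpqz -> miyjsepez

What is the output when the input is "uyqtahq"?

uyetahe

The rule is to replace every "q" with "e".
So "uyqtahq" becomes "uyetahe".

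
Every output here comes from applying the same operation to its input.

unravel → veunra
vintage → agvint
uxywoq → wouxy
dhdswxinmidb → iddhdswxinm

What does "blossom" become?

soblos

In each case the input is transformed by: delete the last character, then move the last 2 characters to the front (rotate right by 2).
"blossom" → "blosso" → "soblos".
(Check on "dhdswxinmidb": → "dhdswxinmid" → "iddhdswxinm" ✓)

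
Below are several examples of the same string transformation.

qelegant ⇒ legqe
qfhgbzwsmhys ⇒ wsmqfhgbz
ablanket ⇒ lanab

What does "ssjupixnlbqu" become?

xnlssjupi

The rule is to delete the last 3 characters, then move the last 3 characters to the front (rotate right by 3).
"ssjupixnlbqu" → "ssjupixnl" → "xnlssjupi".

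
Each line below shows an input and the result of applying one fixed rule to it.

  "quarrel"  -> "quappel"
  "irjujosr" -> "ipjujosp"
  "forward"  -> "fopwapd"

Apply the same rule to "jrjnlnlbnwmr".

jpjnlnlbnwmp

Rule — replace every "r" with "p".
"jrjnlnlbnwmr" → "jpjnlnlbnwmp".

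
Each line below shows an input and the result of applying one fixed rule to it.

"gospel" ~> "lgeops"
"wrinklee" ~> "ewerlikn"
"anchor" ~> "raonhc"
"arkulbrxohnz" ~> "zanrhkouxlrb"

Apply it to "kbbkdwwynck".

kkcbnbykwdw

The rule is to reverse the string, then take characters alternately from the front and the back (1st, last, 2nd, 2nd-last, ...).
On "kbbkdwwynck": the first step gives "kcnywwdkbbk", and the second then gives "kkcbnbykwdw".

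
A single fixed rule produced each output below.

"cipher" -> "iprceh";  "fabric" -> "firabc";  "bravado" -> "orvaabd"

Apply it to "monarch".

Looking at the pairs, the operation is to sort the characters into alphabetical order, then move the last 3 characters to the front (rotate right by 3).
Doing the same to "monarch": "norachm".

norachm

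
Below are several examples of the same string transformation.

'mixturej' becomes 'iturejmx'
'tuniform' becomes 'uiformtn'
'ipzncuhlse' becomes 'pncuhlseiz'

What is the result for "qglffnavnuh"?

What's happening: move the first 2 characters to the end (rotate left by 2), then swap the first and last characters.
For "qglffnavnuh", step one produces "lffnavnuhqg"; step two turns that into "gffnavnuhql".

gffnavnuhql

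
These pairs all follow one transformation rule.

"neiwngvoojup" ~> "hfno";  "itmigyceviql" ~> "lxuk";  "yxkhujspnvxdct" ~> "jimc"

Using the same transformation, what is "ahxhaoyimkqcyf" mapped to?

wnlb

The transformation: keep one character in every 3, starting at position 3 (positions 3rd, 6th, 9th, ...), then shift every letter 1 place backward in the alphabet (wrapping around).
Working it through for "ahxhaoyimkqcyf": intermediate "xomc", final "wnlb".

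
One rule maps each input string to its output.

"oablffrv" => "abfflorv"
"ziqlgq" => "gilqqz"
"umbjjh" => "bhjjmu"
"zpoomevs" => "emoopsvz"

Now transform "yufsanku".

What's happening: sort the characters into alphabetical order.
For "yufsanku" the result is "afknsuuy".

afknsuuy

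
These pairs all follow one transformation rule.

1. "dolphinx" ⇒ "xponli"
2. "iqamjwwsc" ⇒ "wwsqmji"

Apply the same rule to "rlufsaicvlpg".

vusrplligf

Rule — sort the characters into reverse alphabetical order, then delete the last 2 characters.
Working it through for "rlufsaicvlpg": intermediate "vusrplligfca", final "vusrplligf".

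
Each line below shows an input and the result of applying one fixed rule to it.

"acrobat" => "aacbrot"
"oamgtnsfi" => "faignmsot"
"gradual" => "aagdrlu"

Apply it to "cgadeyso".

Rule — sort the characters into alphabetical order, then swap each adjacent pair of characters (1↔2, 3↔4, ...).
"cgadeyso" → "acdegosy" → "caedogys".
(Check on "acrobat": → "aabcort" → "aacbrot" ✓)

caedogys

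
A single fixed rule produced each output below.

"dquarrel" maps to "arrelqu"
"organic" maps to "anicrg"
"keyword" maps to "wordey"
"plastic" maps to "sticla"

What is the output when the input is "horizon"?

izonor

In each case the input is transformed by: delete the first character, then move the first 2 characters to the end (rotate left by 2).
"horizon" → "orizon" → "izonor".
(Check on "organic": → "rganic" → "anicrg" ✓)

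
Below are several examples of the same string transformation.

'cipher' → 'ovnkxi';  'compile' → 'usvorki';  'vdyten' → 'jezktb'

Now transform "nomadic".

usgjoit

Rule — move the first character to the end, then shift every letter 6 places forward in the alphabet (wrapping around).
Applying both steps to "nomadic": "omadicn", then "usgjoit".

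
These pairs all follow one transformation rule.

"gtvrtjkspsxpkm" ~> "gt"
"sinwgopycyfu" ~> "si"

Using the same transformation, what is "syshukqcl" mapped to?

sy

The transformation: keep only the first 2 characters.
"syshukqcl" → "sy".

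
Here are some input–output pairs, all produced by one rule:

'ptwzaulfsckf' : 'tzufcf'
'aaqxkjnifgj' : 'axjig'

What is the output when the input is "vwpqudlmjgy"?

wqdmg

Looking at the pairs, the operation is to keep every other character starting from the second (positions 2nd, 4th, 6th, ...).
For "vwpqudlmjgy" the result is "wqdmg".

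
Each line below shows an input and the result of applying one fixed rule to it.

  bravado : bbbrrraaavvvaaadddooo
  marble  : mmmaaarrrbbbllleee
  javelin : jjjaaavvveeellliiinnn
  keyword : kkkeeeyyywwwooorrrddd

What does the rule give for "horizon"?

hhhooorrriiizzzooonnn

The rule is to repeat every character 3 times.
For "horizon" the result is "hhhooorrriiizzzooonnn".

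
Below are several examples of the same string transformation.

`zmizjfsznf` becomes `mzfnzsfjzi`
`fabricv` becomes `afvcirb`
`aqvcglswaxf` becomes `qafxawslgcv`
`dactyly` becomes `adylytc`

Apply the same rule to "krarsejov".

rkvojesra

The rule is to reverse the string, then move the last 2 characters to the front (rotate right by 2).
Applying that to "krarsejov" gives "rkvojesra".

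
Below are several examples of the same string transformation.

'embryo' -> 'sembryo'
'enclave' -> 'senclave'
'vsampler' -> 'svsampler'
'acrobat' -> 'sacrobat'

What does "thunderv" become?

sthunderv

Looking at the pairs, the operation is to prepend "s".
"thunderv" → "sthunderv".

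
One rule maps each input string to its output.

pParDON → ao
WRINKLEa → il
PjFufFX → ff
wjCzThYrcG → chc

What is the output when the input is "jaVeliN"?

vi

In each case the input is transformed by: keep one character in every 3, starting at position 3 (positions 3rd, 6th, 9th, ...), then convert every letter to lowercase.
So "jaVeliN" becomes "vi".
(Check on "wjCzThYrcG": → "Chc" → "chc" ✓)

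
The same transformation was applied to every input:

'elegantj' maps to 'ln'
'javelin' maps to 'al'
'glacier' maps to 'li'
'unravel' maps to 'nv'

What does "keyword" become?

The pattern: take characters alternately from the front and the back (1st, last, 2nd, 2nd-last, ...), then keep one character in every 3, starting at position 3 (positions 3rd, 6th, 9th, ...).
Working it through for "keyword": intermediate "kderyow", final "eo".
(Check on "elegantj": → "ejltenga" → "ln" ✓)

eo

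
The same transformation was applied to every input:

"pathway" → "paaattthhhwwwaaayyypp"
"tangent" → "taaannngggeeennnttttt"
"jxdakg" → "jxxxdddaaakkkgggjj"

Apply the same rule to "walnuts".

waaalllnnnuuutttsssww

What's happening: repeat every character 3 times, then move the first 2 characters to the end (rotate left by 2).
"walnuts" → "wwwaaalllnnnuuutttsss" → "waaalllnnnuuutttsssww".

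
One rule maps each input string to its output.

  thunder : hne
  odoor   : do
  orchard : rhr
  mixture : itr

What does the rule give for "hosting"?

otn

Each output is the input with this applied: keep every other character starting from the second (positions 2nd, 4th, 6th, ...).
For "hosting" the result is "otn".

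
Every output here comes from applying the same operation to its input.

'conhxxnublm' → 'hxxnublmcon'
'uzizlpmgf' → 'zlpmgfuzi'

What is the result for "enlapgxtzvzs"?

The transformation: move the first 3 characters to the end (rotate left by 3).
For "enlapgxtzvzs" the result is "apgxtzvzsenl".

apgxtzvzsenl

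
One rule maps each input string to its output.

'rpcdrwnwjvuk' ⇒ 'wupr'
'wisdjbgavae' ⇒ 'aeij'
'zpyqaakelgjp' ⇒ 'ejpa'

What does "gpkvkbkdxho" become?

The pattern: keep one character in every 3, starting at position 2 (positions 2nd, 5th, 8th, ...), then swap the front and back halves of the string.
"gpkvkbkdxho" → "dopk".

dopk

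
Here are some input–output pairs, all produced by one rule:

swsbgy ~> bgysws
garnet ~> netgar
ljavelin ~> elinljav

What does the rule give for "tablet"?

The transformation: swap the front and back halves of the string.
On "tablet" that produces "lettab".

lettab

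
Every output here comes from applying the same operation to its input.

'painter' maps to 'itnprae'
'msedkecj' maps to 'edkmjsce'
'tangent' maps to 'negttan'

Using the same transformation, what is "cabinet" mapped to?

bnictae

The rule is to take characters alternately from the front and the back (1st, last, 2nd, 2nd-last, ...), then move the last 3 characters to the front (rotate right by 3).
"cabinet" → "ctaebni" → "bnictae".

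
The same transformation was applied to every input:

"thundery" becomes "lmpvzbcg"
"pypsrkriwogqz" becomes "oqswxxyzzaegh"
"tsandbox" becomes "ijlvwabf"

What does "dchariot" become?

Looking at the pairs, the operation is to sort the characters into alphabetical order, then shift every letter 8 places forward in the alphabet (wrapping around).
On "dchariot": the first step gives "acdhiort", and the second then gives "iklpqwzb".

iklpqwzb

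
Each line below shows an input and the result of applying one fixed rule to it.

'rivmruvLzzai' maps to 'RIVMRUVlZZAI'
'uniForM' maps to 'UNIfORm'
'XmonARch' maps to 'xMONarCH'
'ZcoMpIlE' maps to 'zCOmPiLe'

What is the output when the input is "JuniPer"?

jUNIpER

The rule is to flip the case of every letter.
On "JuniPer" that produces "jUNIpER".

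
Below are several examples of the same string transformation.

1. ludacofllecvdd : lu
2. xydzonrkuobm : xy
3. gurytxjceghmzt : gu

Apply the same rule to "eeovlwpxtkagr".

The transformation: keep only the first 2 characters.
Doing the same to "eeovlwpxtkagr": "ee".

ee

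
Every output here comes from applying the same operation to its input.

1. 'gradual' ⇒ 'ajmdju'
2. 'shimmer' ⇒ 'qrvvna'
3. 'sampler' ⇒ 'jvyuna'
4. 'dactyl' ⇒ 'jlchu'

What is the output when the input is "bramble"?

Rule — delete the first character, then shift every letter 9 places forward in the alphabet (wrapping around).
Working it through for "bramble": intermediate "ramble", final "ajvkun".

ajvkun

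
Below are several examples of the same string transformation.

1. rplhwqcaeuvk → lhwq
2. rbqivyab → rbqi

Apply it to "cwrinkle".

What's happening: swap the front and back halves of the string, then keep only the last 4 characters.
On "cwrinkle": the first step gives "nklecwri", and the second then gives "cwri".

cwri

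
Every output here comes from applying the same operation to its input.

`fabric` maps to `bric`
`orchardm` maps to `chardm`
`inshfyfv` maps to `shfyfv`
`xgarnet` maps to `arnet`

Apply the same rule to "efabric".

Looking at the pairs, the operation is to delete the first 2 characters.
On "efabric" that produces "abric".

abric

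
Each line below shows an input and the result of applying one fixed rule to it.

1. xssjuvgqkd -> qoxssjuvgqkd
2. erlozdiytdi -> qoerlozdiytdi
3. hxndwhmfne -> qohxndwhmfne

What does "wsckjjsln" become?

qowsckjjsln

The rule is to prepend "qo".
On "wsckjjsln" that produces "qowsckjjsln".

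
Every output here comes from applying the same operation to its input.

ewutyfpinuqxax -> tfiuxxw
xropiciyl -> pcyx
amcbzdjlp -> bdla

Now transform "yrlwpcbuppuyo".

wcupyy

In each case the input is transformed by: move the first 2 characters to the end (rotate left by 2), then keep every other character starting from the second (positions 2nd, 4th, 6th, ...).
For "yrlwpcbuppuyo" the result is "wcupyy".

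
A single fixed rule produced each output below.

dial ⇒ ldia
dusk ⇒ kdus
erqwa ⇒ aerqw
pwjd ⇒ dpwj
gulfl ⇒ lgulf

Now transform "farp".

Looking at the pairs, the operation is to move the last character to the front.
Doing the same to "farp": "pfar".

pfar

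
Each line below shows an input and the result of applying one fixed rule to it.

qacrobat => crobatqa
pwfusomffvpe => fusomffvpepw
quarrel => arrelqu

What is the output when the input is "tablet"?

The pattern: move the first 2 characters to the end (rotate left by 2).
For "tablet" the result is "bletta".

bletta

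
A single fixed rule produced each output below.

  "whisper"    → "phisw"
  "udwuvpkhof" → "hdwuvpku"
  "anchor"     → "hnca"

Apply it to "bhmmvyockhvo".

hhmmvyockb

What's happening: delete the last 2 characters, then swap the first and last characters.
For "bhmmvyockhvo", step one produces "bhmmvyockh"; step two turns that into "hhmmvyockb".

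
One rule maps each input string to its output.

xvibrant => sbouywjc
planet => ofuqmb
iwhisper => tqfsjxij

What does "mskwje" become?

Looking at the pairs, the operation is to shift every letter 1 place forward in the alphabet (wrapping around), then swap the front and back halves of the string.
"mskwje" → "ntlxkf" → "xkfntl".

xkfntl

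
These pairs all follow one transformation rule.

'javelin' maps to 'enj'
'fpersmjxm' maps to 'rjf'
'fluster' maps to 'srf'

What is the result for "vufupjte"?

utv

In each case the input is transformed by: keep one character in every 3, starting at position 1 (positions 1st, 4th, 7th, ...), then move the first character to the end.
On "vufupjte": the first step gives "vut", and the second then gives "utv".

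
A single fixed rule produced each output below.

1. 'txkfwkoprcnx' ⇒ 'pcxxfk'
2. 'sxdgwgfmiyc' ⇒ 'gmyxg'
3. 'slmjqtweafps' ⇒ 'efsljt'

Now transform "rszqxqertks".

qrksq

Each output is the input with this applied: keep every other character starting from the second (positions 2nd, 4th, 6th, ...), then move the last 3 characters to the front (rotate right by 3).
Applying that to "rszqxqertks" gives "qrksq".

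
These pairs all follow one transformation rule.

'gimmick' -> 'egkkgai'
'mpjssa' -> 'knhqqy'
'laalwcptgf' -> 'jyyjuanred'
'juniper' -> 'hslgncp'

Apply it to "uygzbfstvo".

The rule is to shift every letter 2 places backward in the alphabet (wrapping around).
Applying that to "uygzbfstvo" gives "swexzdqrtm".

swexzdqrtm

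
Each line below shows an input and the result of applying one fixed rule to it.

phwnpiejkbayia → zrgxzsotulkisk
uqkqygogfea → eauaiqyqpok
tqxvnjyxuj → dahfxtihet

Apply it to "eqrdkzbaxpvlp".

What's happening: shift every letter 10 places forward in the alphabet (wrapping around).
On "eqrdkzbaxpvlp" that produces "oabnujlkhzfvz".

oabnujlkhzfvz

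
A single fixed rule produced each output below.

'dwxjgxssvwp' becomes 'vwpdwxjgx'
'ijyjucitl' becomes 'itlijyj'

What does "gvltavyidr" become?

idrgvlta

Each output is the input with this applied: move the last 3 characters to the front (rotate right by 3), then delete the last 2 characters.
For "gvltavyidr", step one produces "idrgvltavy"; step two turns that into "idrgvlta".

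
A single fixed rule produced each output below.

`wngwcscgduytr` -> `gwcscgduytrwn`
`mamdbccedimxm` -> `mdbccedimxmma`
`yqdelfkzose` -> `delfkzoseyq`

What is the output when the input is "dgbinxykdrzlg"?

The pattern: move the first 2 characters to the end (rotate left by 2).
So "dgbinxykdrzlg" becomes "binxykdrzlgdg".

binxykdrzlgdg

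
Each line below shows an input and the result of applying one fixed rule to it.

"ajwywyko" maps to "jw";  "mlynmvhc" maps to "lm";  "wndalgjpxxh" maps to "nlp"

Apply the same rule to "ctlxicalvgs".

til

What's happening: keep one character in every 3, starting at position 2 (positions 2nd, 5th, 8th, ...), then delete the last character.
"ctlxicalvgs" → "tils" → "til".
(Check on "mlynmvhc": → "lmc" → "lm" ✓)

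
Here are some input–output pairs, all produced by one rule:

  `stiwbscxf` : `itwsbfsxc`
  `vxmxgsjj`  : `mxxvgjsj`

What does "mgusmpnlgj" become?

What's happening: move the first 2 characters to the end (rotate left by 2), then take characters alternately from the front and the back (1st, last, 2nd, 2nd-last, ...).
Working it through for "mgusmpnlgj": intermediate "usmpnlgjmg", final "ugsmmjpgnl".

ugsmmjpgnl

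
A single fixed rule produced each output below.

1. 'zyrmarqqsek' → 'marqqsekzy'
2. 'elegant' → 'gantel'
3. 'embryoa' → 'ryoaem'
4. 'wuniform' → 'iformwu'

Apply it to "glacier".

The rule is to move the first 2 characters to the end (rotate left by 2), then delete the first character.
"glacier" → "aciergl" → "ciergl".
(Check on "wuniform": → "niformwu" → "iformwu" ✓)

ciergl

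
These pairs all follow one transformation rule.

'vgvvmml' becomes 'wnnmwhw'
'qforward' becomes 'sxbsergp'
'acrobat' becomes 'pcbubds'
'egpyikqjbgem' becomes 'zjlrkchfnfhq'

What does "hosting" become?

ujohipt

The rule is to move the first 3 characters to the end (rotate left by 3), then shift every letter 1 place forward in the alphabet (wrapping around).
For "hosting", step one produces "tinghos"; step two turns that into "ujohipt".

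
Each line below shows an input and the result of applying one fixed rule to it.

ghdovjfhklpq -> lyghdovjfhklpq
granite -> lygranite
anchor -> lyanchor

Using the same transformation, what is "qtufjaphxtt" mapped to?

The rule is to prepend "ly".
"qtufjaphxtt" → "lyqtufjaphxtt".

lyqtufjaphxtt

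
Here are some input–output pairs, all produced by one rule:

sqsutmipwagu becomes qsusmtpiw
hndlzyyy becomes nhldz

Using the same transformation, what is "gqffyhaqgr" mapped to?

The transformation: delete the last 3 characters, then swap each adjacent pair of characters (1↔2, 3↔4, ...).
Applying that to "gqffyhaqgr" gives "qgffhya".

qgffhya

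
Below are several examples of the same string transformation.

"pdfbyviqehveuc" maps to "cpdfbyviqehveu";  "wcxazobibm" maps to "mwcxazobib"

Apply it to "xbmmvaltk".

kxbmmvalt

What's happening: move the last character to the front.
"xbmmvaltk" → "kxbmmvalt".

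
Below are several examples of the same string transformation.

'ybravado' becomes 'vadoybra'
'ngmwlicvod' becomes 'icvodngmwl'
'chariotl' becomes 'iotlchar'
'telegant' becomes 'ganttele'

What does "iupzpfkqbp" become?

fkqbpiupzp

The rule is to swap the front and back halves of the string.
"iupzpfkqbp" → "fkqbpiupzp".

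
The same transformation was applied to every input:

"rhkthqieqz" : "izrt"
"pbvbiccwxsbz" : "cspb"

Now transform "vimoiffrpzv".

fzvo

The pattern: keep one character in every 3, starting at position 1 (positions 1st, 4th, 7th, ...), then swap the front and back halves of the string.
"vimoiffrpzv" → "vofz" → "fzvo".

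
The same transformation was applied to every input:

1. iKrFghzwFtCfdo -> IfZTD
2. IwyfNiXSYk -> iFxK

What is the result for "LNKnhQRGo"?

lNr

The pattern: keep one character in every 3, starting at position 1 (positions 1st, 4th, 7th, ...), then flip the case of every letter.
Starting from "LNKnhQRGo": after the first operation, "LnR"; after the second, "lNr".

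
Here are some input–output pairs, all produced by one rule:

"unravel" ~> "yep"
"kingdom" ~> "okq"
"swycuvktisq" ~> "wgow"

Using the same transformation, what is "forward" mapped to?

jah

Each output is the input with this applied: shift every letter 4 places forward in the alphabet (wrapping around), then keep one character in every 3, starting at position 1 (positions 1st, 4th, 7th, ...).
For "forward" the result is "jah".
(Check on "kingdom": → "omrkhsq" → "okq" ✓)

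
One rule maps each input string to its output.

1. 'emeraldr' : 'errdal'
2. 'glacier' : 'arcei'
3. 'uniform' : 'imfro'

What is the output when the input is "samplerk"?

In each case the input is transformed by: delete the first 2 characters, then take characters alternately from the front and the back (1st, last, 2nd, 2nd-last, ...).
Working it through for "samplerk": intermediate "mplerk", final "mkprle".

mkprle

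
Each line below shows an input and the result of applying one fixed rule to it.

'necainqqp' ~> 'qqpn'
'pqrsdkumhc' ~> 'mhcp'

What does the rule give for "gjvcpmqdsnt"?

The transformation: move the first character to the end, then keep only the last 4 characters.
On "gjvcpmqdsnt" that produces "sntg".

sntg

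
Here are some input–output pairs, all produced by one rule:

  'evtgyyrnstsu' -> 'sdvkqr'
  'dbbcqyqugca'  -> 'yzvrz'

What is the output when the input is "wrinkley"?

okiv

The pattern: shift every letter 3 places backward in the alphabet (wrapping around), then keep every other character starting from the second (positions 2nd, 4th, 6th, ...).
"wrinkley" → "tofkhibv" → "okiv".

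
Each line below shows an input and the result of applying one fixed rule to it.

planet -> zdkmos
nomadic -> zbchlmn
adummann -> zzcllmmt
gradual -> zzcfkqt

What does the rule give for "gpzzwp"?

foovyy

What's happening: sort the characters into alphabetical order, then shift every letter 1 place backward in the alphabet (wrapping around).
For "gpzzwp", step one produces "gppwzz"; step two turns that into "foovyy".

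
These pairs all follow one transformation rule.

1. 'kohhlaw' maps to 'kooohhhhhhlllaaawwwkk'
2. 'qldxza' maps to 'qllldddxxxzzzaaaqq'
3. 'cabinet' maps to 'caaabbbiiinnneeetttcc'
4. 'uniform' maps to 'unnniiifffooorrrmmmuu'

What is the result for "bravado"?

brrraaavvvaaadddooobb

Each output is the input with this applied: repeat every character 3 times, then move the first 2 characters to the end (rotate left by 2).
Working it through for "bravado": intermediate "bbbrrraaavvvaaadddooo", final "brrraaavvvaaadddooobb".
(Check on "uniform": → "uuunnniiifffooorrrmmm" → "unnniiifffooorrrmmmuu" ✓)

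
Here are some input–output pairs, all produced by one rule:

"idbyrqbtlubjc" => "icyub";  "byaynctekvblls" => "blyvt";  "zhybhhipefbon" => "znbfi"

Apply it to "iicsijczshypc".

icshc

The rule is to keep one character in every 3, starting at position 1 (positions 1st, 4th, 7th, ...), then take characters alternately from the front and the back (1st, last, 2nd, 2nd-last, ...).
Applying both steps to "iicsijczshypc": "ischc", then "icshc".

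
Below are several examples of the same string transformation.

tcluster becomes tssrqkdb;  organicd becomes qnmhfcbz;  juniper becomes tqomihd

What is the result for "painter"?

sqomhdz

In each case the input is transformed by: sort the characters into reverse alphabetical order, then shift every letter 1 place backward in the alphabet (wrapping around).
On "painter": the first step gives "trpniea", and the second then gives "sqomhdz".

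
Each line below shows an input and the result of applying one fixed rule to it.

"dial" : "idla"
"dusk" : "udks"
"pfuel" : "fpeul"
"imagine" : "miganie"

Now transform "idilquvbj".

diliuqbvj

The rule is to swap each adjacent pair of characters (1↔2, 3↔4, ...).
"idilquvbj" → "diliuqbvj".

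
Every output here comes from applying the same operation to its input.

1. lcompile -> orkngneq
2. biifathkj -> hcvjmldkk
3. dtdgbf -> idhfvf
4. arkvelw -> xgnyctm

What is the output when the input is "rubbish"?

dkujtwd

In each case the input is transformed by: move the first 3 characters to the end (rotate left by 3), then shift every letter 2 places forward in the alphabet (wrapping around).
On "rubbish" that produces "dkujtwd".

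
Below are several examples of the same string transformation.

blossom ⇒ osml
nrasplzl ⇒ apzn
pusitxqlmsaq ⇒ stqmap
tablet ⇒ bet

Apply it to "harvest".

Each output is the input with this applied: move the first 2 characters to the end (rotate left by 2), then keep every other character starting from the first (positions 1st, 3rd, 5th, ...).
On "harvest": the first step gives "rvestha", and the second then gives "reta".
(Check on "tablet": → "bletta" → "bet" ✓)

reta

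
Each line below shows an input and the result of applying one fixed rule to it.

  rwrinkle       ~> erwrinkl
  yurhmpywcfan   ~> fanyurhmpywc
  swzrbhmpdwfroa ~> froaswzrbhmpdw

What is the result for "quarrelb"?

What's happening: move the first 3 characters to the end (rotate left by 3), then swap the front and back halves of the string.
Applying both steps to "quarrelb": "rrelbqua", then "bquarrel".

bquarrel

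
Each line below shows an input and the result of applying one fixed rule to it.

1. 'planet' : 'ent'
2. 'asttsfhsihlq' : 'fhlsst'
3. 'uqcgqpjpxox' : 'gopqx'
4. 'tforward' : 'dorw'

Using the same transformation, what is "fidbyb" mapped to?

bfy

Each output is the input with this applied: sort the characters into alphabetical order, then keep every other character starting from the second (positions 2nd, 4th, 6th, ...).
Starting from "fidbyb": after the first operation, "bbdfiy"; after the second, "bfy".
(Check on "tforward": → "adforrtw" → "dorw" ✓)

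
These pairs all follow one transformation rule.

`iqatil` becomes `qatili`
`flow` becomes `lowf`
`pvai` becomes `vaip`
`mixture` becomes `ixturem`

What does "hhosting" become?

The rule is to move the first character to the end.
For "hhosting" the result is "hostingh".

hostingh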